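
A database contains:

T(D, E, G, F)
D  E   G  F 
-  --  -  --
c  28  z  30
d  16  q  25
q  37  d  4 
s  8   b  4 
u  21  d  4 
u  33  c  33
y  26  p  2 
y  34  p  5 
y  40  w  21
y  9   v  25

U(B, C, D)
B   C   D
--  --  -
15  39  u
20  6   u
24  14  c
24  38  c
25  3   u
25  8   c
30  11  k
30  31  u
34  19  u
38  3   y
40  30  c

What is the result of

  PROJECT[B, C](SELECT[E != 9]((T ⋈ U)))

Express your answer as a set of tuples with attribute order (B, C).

Natural join on D: {(c, 28, z, 30, 24, 14), (c, 28, z, 30, 24, 38), (c, 28, z, 30, 25, 8), (c, 28, z, 30, 40, 30), (u, 21, d, 4, 15, 39), (u, 21, d, 4, 20, 6), (u, 21, d, 4, 25, 3), (u, 21, d, 4, 30, 31), (u, 21, d, 4, 34, 19), (u, 33, c, 33, 15, 39), (u, 33, c, 33, 20, 6), (u, 33, c, 33, 25, 3), (u, 33, c, 33, 30, 31), (u, 33, c, 33, 34, 19), (y, 26, p, 2, 38, 3), (y, 34, p, 5, 38, 3), (y, 40, w, 21, 38, 3), (y, 9, v, 25, 38, 3)}
Selection E != 9: {(c, 28, z, 30, 24, 14), (c, 28, z, 30, 24, 38), (c, 28, z, 30, 25, 8), (c, 28, z, 30, 40, 30), (u, 21, d, 4, 15, 39), (u, 21, d, 4, 20, 6), (u, 21, d, 4, 25, 3), (u, 21, d, 4, 30, 31), (u, 21, d, 4, 34, 19), (u, 33, c, 33, 15, 39), (u, 33, c, 33, 20, 6), (u, 33, c, 33, 25, 3), (u, 33, c, 33, 30, 31), (u, 33, c, 33, 34, 19), (y, 26, p, 2, 38, 3), (y, 34, p, 5, 38, 3), (y, 40, w, 21, 38, 3)}
Projecting to B, C (7 duplicate(s) eliminated): {(15, 39), (20, 6), (24, 14), (24, 38), (25, 3), (25, 8), (30, 31), (34, 19), (38, 3), (40, 30)}

{(15, 39), (20, 6), (24, 14), (24, 38), (25, 3), (25, 8), (30, 31), (34, 19), (38, 3), (40, 30)}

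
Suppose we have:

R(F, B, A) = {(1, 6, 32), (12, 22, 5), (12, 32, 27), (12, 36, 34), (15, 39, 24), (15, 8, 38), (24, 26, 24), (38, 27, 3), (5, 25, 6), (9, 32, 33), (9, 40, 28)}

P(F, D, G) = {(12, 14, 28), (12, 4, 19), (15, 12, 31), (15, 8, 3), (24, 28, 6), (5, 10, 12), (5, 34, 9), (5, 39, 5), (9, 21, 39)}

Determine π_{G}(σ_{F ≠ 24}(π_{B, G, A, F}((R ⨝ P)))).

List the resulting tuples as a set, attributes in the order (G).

{12, 19, 28, 3, 31, 39, 5, 9}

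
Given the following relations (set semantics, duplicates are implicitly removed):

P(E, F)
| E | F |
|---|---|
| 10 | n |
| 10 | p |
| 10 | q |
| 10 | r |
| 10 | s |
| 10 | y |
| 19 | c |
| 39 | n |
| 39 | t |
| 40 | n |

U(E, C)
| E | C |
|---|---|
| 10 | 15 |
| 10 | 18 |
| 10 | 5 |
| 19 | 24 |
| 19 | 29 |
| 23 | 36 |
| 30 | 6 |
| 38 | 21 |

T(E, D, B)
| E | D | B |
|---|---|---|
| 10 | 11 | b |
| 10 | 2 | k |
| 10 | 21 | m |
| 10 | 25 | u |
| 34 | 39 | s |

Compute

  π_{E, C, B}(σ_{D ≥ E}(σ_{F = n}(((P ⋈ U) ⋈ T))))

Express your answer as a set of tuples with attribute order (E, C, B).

Joining P and U on E yields {(10, n, 15), (10, n, 18), (10, n, 5), (10, p, 15), (10, p, 18), (10, p, 5), (10, q, 15), (10, q, 18), (10, q, 5), (10, r, 15), (10, r, 18), (10, r, 5), (10, s, 15), (10, s, 18), (10, s, 5), (10, y, 15), (10, y, 18), (10, y, 5), (19, c, 24), (19, c, 29)}.
Joining (P ⋈ U) and T on E yields {(10, n, 15, 11, b), (10, n, 15, 2, k), (10, n, 15, 21, m), (10, n, 15, 25, u), (10, n, 18, 11, b), (10, n, 18, 2, k), (10, n, 18, 21, m), (10, n, 18, 25, u), (10, n, 5, 11, b), (10, n, 5, 2, k), (10, n, 5, 21, m), (10, n, 5, 25, u), (10, p, 15, 11, b), (10, p, 15, 2, k), (10, p, 15, 21, m), (10, p, 15, 25, u), (10, p, 18, 11, b), (10, p, 18, 2, k), (10, p, 18, 21, m), (10, p, 18, 25, u), (10, p, 5, 11, b), (10, p, 5, 2, k), (10, p, 5, 21, m), (10, p, 5, 25, u), (10, q, 15, 11, b), (10, q, 15, 2, k), (10, q, 15, 21, m), (10, q, 15, 25, u), (10, q, 18, 11, b), (10, q, 18, 2, k), (10, q, 18, 21, m), (10, q, 18, 25, u), (10, q, 5, 11, b), (10, q, 5, 2, k), (10, q, 5, 21, m), (10, q, 5, 25, u), (10, r, 15, 11, b), (10, r, 15, 2, k), (10, r, 15, 21, m), (10, r, 15, 25, u), (10, r, 18, 11, b), (10, r, 18, 2, k), (10, r, 18, 21, m), (10, r, 18, 25, u), (10, r, 5, 11, b), (10, r, 5, 2, k), (10, r, 5, 21, m), (10, r, 5, 25, u), (10, s, 15, 11, b), (10, s, 15, 2, k), (10, s, 15, 21, m), (10, s, 15, 25, u), (10, s, 18, 11, b), (10, s, 18, 2, k), (10, s, 18, 21, m), (10, s, 18, 25, u), (10, s, 5, 11, b), (10, s, 5, 2, k), (10, s, 5, 21, m), (10, s, 5, 25, u), (10, y, 15, 11, b), (10, y, 15, 2, k), (10, y, 15, 21, m), (10, y, 15, 25, u), (10, y, 18, 11, b), (10, y, 18, 2, k), (10, y, 18, 21, m), (10, y, 18, 25, u), (10, y, 5, 11, b), (10, y, 5, 2, k), (10, y, 5, 21, m), (10, y, 5, 25, u)}.
Filtering on F = n leaves {(10, n, 15, 11, b), (10, n, 15, 2, k), (10, n, 15, 21, m), (10, n, 15, 25, u), (10, n, 18, 11, b), (10, n, 18, 2, k), (10, n, 18, 21, m), (10, n, 18, 25, u), (10, n, 5, 11, b), (10, n, 5, 2, k), (10, n, 5, 21, m), (10, n, 5, 25, u)}.
Filtering on D ≥ E leaves {(10, n, 15, 11, b), (10, n, 15, 21, m), (10, n, 15, 25, u), (10, n, 18, 11, b), (10, n, 18, 21, m), (10, n, 18, 25, u), (10, n, 5, 11, b), (10, n, 5, 21, m), (10, n, 5, 25, u)}.
π_{E, C, B} gives {(10, 15, b), (10, 15, m), (10, 15, u), (10, 18, b), (10, 18, m), (10, 18, u), (10, 5, b), (10, 5, m), (10, 5, u)}.

{(10, 15, b), (10, 15, m), (10, 15, u), (10, 18, b), (10, 18, m), (10, 18, u), (10, 5, b), (10, 5, m), (10, 5, u)}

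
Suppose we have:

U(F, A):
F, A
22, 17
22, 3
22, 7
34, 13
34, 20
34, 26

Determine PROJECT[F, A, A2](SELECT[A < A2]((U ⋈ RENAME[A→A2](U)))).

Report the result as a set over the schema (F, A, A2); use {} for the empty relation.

ρ[A→A2]: schema becomes (F, A2); tuples unchanged.
Natural join on F: {(22, 17, 17), (22, 17, 3), (22, 17, 7), (22, 3, 17), (22, 3, 3), (22, 3, 7), (22, 7, 17), (22, 7, 3), (22, 7, 7), (34, 13, 13), (34, 13, 20), (34, 13, 26), (34, 20, 13), (34, 20, 20), (34, 20, 26), (34, 26, 13), (34, 26, 20), (34, 26, 26)}
σ[A < A2]: keep tuples satisfying A < A2 → {(22, 3, 17), (22, 3, 7), (22, 7, 17), (34, 13, 20), (34, 13, 26), (34, 20, 26)}
Projecting to F, A, A2: {(22, 3, 17), (22, 3, 7), (22, 7, 17), (34, 13, 20), (34, 13, 26), (34, 20, 26)}

{(22, 3, 17), (22, 3, 7), (22, 7, 17), (34, 13, 20), (34, 13, 26), (34, 20, 26)}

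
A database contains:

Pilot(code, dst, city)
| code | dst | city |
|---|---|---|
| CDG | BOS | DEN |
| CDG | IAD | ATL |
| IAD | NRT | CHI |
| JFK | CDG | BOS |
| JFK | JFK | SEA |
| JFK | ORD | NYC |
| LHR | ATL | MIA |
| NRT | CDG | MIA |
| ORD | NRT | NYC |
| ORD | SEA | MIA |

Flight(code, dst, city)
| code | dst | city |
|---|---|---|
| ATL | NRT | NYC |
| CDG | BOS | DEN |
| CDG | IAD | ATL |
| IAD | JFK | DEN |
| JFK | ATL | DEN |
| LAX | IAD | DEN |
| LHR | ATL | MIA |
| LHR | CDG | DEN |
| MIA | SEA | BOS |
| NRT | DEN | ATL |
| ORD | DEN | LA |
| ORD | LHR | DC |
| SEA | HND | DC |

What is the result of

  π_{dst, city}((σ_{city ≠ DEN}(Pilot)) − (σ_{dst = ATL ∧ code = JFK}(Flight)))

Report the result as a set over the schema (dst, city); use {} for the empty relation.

{(ATL, MIA), (CDG, BOS), (CDG, MIA), (IAD, ATL), (JFK, SEA), (NRT, CHI), (NRT, NYC), (ORD, NYC), (SEA, MIA)}

σ[city ≠ DEN]: keep tuples satisfying city ≠ DEN → {(CDG, IAD, ATL), (IAD, NRT, CHI), (JFK, CDG, BOS), (JFK, JFK, SEA), (JFK, ORD, NYC), (LHR, ATL, MIA), (NRT, CDG, MIA), (ORD, NRT, NYC), (ORD, SEA, MIA)}
σ[dst = ATL ∧ code = JFK]: keep tuples satisfying dst = ATL ∧ code = JFK → {(JFK, ATL, DEN)}
Difference: {(CDG, IAD, ATL), (IAD, NRT, CHI), (JFK, CDG, BOS), (JFK, JFK, SEA), (JFK, ORD, NYC), (LHR, ATL, MIA), (NRT, CDG, MIA), (ORD, NRT, NYC), (ORD, SEA, MIA)} with {(JFK, ATL, DEN)} → {(CDG, IAD, ATL), (IAD, NRT, CHI), (JFK, CDG, BOS), (JFK, JFK, SEA), (JFK, ORD, NYC), (LHR, ATL, MIA), (NRT, CDG, MIA), (ORD, NRT, NYC), (ORD, SEA, MIA)}
π_{dst, city} gives {(ATL, MIA), (CDG, BOS), (CDG, MIA), (IAD, ATL), (JFK, SEA), (NRT, CHI), (NRT, NYC), (ORD, NYC), (SEA, MIA)}.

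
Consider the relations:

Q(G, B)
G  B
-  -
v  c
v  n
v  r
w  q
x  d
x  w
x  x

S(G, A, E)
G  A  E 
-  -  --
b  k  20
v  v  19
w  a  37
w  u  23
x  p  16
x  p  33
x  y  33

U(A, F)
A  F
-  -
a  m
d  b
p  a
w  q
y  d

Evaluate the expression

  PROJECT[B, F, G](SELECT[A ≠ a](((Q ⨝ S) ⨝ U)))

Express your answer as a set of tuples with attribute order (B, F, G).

{(d, a, x), (d, d, x), (w, a, x), (w, d, x), (x, a, x), (x, d, x)}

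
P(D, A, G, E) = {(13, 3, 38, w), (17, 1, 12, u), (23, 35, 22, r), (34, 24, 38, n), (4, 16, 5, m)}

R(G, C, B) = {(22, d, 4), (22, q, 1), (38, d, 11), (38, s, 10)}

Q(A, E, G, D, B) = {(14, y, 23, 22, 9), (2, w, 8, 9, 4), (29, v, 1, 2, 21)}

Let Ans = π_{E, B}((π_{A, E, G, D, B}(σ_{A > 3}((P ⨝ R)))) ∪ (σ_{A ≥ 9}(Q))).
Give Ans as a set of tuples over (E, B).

{(n, 10), (n, 11), (r, 1), (r, 4), (v, 21), (y, 9)}

Natural join on G: {(13, 3, 38, w, d, 11), (13, 3, 38, w, s, 10), (23, 35, 22, r, d, 4), (23, 35, 22, r, q, 1), (34, 24, 38, n, d, 11), (34, 24, 38, n, s, 10)}
σ[A > 3]: keep tuples satisfying A > 3 → {(23, 35, 22, r, d, 4), (23, 35, 22, r, q, 1), (34, 24, 38, n, d, 11), (34, 24, 38, n, s, 10)}
π[A, E, G, D, B]: project onto (A, E, G, D, B) → {(24, n, 38, 34, 10), (24, n, 38, 34, 11), (35, r, 22, 23, 1), (35, r, 22, 23, 4)}
σ[A ≥ 9]: keep tuples satisfying A ≥ 9 → {(14, y, 23, 22, 9), (29, v, 1, 2, 21)}
Taking the union: {(14, y, 23, 22, 9), (24, n, 38, 34, 10), (24, n, 38, 34, 11), (29, v, 1, 2, 21), (35, r, 22, 23, 1), (35, r, 22, 23, 4)}
π[E, B]: project onto (E, B) → {(n, 10), (n, 11), (r, 1), (r, 4), (v, 21), (y, 9)}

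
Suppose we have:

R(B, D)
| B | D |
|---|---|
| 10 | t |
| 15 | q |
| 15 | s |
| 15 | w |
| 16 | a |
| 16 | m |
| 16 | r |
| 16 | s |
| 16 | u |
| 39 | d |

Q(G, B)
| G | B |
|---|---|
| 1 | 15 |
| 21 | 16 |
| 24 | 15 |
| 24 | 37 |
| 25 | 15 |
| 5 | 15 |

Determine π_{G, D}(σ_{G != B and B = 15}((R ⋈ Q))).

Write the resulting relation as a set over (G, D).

{(1, q), (1, s), (1, w), (24, q), (24, s), (24, w), (25, q), (25, s), (25, w), (5, q), (5, s), (5, w)}

R ⋈ Q (natural join on B): {(15, q, 1), (15, q, 24), (15, q, 25), (15, q, 5), (15, s, 1), (15, s, 24), (15, s, 25), (15, s, 5), (15, w, 1), (15, w, 24), (15, w, 25), (15, w, 5), (16, a, 21), (16, m, 21), (16, r, 21), (16, s, 21), (16, u, 21)}
Selection G != B and B = 15: {(15, q, 1), (15, q, 24), (15, q, 25), (15, q, 5), (15, s, 1), (15, s, 24), (15, s, 25), (15, s, 5), (15, w, 1), (15, w, 24), (15, w, 25), (15, w, 5)}
π[G, D]: project onto (G, D) → {(1, q), (1, s), (1, w), (24, q), (24, s), (24, w), (25, q), (25, s), (25, w), (5, q), (5, s), (5, w)}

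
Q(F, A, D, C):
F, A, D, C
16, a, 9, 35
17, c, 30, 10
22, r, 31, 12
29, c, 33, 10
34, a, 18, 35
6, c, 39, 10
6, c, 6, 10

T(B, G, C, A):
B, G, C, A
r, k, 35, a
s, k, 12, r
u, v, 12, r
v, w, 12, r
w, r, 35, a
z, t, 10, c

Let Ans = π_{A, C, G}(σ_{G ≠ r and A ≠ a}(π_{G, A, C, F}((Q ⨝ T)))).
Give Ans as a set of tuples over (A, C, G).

Q ⋈ T (natural join on A, C): {(16, a, 9, 35, r, k), (16, a, 9, 35, w, r), (17, c, 30, 10, z, t), (22, r, 31, 12, s, k), (22, r, 31, 12, u, v), (22, r, 31, 12, v, w), (29, c, 33, 10, z, t), (34, a, 18, 35, r, k), (34, a, 18, 35, w, r), (6, c, 39, 10, z, t), (6, c, 6, 10, z, t)}
π[G, A, C, F]: project onto (G, A, C, F) (1 duplicate(s) eliminated) → {(k, a, 35, 16), (k, a, 35, 34), (k, r, 12, 22), (r, a, 35, 16), (r, a, 35, 34), (t, c, 10, 17), (t, c, 10, 29), (t, c, 10, 6), (v, r, 12, 22), (w, r, 12, 22)}
Apply σ_{G ≠ r and A ≠ a}; surviving tuples: {(k, r, 12, 22), (t, c, 10, 17), (t, c, 10, 29), (t, c, 10, 6), (v, r, 12, 22), (w, r, 12, 22)}
π[A, C, G]: project onto (A, C, G) (2 duplicate(s) eliminated) → {(c, 10, t), (r, 12, k), (r, 12, v), (r, 12, w)}

{(c, 10, t), (r, 12, k), (r, 12, v), (r, 12, w)}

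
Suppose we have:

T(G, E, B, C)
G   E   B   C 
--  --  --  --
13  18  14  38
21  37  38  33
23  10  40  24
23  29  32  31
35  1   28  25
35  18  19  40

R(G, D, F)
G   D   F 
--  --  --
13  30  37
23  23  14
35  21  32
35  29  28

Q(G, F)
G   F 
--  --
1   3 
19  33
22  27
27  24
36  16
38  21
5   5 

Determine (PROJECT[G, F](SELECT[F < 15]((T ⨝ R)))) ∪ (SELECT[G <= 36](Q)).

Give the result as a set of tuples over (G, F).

{(1, 3), (19, 33), (22, 27), (23, 14), (27, 24), (36, 16), (5, 5)}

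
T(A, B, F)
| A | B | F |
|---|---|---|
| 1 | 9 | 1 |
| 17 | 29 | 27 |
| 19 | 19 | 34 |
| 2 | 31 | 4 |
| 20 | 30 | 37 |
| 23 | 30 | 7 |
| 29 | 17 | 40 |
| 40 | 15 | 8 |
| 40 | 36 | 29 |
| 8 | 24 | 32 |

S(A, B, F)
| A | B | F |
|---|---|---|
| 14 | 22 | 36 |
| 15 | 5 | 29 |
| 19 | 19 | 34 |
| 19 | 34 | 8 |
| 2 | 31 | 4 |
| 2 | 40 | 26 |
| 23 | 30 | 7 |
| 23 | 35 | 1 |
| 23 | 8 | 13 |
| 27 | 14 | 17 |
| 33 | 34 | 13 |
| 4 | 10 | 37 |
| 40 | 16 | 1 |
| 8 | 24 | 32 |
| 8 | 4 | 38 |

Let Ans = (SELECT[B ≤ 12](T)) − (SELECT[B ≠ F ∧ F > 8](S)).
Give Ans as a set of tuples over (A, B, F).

Selection B ≤ 12: {(1, 9, 1)}
Selection B ≠ F ∧ F > 8: {(14, 22, 36), (15, 5, 29), (19, 19, 34), (2, 40, 26), (23, 8, 13), (27, 14, 17), (33, 34, 13), (4, 10, 37), (8, 24, 32), (8, 4, 38)}
Set difference of the two operands is {(1, 9, 1)}.

{(1, 9, 1)}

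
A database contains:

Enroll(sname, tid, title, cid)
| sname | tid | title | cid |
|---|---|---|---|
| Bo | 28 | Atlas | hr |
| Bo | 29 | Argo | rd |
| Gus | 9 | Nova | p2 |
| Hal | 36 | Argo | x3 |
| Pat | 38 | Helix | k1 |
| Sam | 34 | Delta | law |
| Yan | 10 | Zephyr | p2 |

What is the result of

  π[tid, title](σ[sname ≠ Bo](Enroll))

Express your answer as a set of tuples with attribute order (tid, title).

Filtering on sname ≠ Bo leaves {(Gus, 9, Nova, p2), (Hal, 36, Argo, x3), (Pat, 38, Helix, k1), (Sam, 34, Delta, law), (Yan, 10, Zephyr, p2)}.
π_{tid, title} gives {(10, Zephyr), (34, Delta), (36, Argo), (38, Helix), (9, Nova)}.

{(10, Zephyr), (34, Delta), (36, Argo), (38, Helix), (9, Nova)}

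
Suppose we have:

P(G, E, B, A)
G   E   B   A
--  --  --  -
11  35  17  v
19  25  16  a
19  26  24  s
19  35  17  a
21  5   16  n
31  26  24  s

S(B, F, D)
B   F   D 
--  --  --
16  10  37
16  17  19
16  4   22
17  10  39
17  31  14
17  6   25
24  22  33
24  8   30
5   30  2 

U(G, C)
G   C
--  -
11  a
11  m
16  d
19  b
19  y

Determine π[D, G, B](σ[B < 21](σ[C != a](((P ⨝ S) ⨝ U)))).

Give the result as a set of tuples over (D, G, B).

{(14, 11, 17), (14, 19, 17), (19, 19, 16), (22, 19, 16), (25, 11, 17), (25, 19, 17), (37, 19, 16), (39, 11, 17), (39, 19, 17)}

P ⋈ S (natural join on B): {(11, 35, 17, v, 10, 39), (11, 35, 17, v, 31, 14), (11, 35, 17, v, 6, 25), (19, 25, 16, a, 10, 37), (19, 25, 16, a, 17, 19), (19, 25, 16, a, 4, 22), (19, 26, 24, s, 22, 33), (19, 26, 24, s, 8, 30), (19, 35, 17, a, 10, 39), (19, 35, 17, a, 31, 14), (19, 35, 17, a, 6, 25), (21, 5, 16, n, 10, 37), (21, 5, 16, n, 17, 19), (21, 5, 16, n, 4, 22), (31, 26, 24, s, 22, 33), (31, 26, 24, s, 8, 30)}
(P ⨝ S) ⋈ U (natural join on G): {(11, 35, 17, v, 10, 39, a), (11, 35, 17, v, 10, 39, m), (11, 35, 17, v, 31, 14, a), (11, 35, 17, v, 31, 14, m), (11, 35, 17, v, 6, 25, a), (11, 35, 17, v, 6, 25, m), (19, 25, 16, a, 10, 37, b), (19, 25, 16, a, 10, 37, y), (19, 25, 16, a, 17, 19, b), (19, 25, 16, a, 17, 19, y), (19, 25, 16, a, 4, 22, b), (19, 25, 16, a, 4, 22, y), (19, 26, 24, s, 22, 33, b), (19, 26, 24, s, 22, 33, y), (19, 26, 24, s, 8, 30, b), (19, 26, 24, s, 8, 30, y), (19, 35, 17, a, 10, 39, b), (19, 35, 17, a, 10, 39, y), (19, 35, 17, a, 31, 14, b), (19, 35, 17, a, 31, 14, y), (19, 35, 17, a, 6, 25, b), (19, 35, 17, a, 6, 25, y)}
σ[C != a]: keep tuples satisfying C != a → {(11, 35, 17, v, 10, 39, m), (11, 35, 17, v, 31, 14, m), (11, 35, 17, v, 6, 25, m), (19, 25, 16, a, 10, 37, b), (19, 25, 16, a, 10, 37, y), (19, 25, 16, a, 17, 19, b), (19, 25, 16, a, 17, 19, y), (19, 25, 16, a, 4, 22, b), (19, 25, 16, a, 4, 22, y), (19, 26, 24, s, 22, 33, b), (19, 26, 24, s, 22, 33, y), (19, 26, 24, s, 8, 30, b), (19, 26, 24, s, 8, 30, y), (19, 35, 17, a, 10, 39, b), (19, 35, 17, a, 10, 39, y), (19, 35, 17, a, 31, 14, b), (19, 35, 17, a, 31, 14, y), (19, 35, 17, a, 6, 25, b), (19, 35, 17, a, 6, 25, y)}
σ[B < 21]: keep tuples satisfying B < 21 → {(11, 35, 17, v, 10, 39, m), (11, 35, 17, v, 31, 14, m), (11, 35, 17, v, 6, 25, m), (19, 25, 16, a, 10, 37, b), (19, 25, 16, a, 10, 37, y), (19, 25, 16, a, 17, 19, b), (19, 25, 16, a, 17, 19, y), (19, 25, 16, a, 4, 22, b), (19, 25, 16, a, 4, 22, y), (19, 35, 17, a, 10, 39, b), (19, 35, 17, a, 10, 39, y), (19, 35, 17, a, 31, 14, b), (19, 35, 17, a, 31, 14, y), (19, 35, 17, a, 6, 25, b), (19, 35, 17, a, 6, 25, y)}
π_{D, G, B} gives {(14, 11, 17), (14, 19, 17), (19, 19, 16), (22, 19, 16), (25, 11, 17), (25, 19, 17), (37, 19, 16), (39, 11, 17), (39, 19, 17)} (6 duplicate(s) eliminated).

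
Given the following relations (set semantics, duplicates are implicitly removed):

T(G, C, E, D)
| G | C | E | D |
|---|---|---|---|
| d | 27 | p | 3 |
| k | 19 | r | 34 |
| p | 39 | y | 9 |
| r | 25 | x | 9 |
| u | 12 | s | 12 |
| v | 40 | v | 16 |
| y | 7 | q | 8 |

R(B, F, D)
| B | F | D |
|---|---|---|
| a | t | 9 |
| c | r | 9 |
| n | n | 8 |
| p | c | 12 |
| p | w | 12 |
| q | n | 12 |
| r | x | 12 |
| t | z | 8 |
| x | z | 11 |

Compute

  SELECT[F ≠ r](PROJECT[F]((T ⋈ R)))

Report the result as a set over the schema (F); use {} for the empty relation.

{c, n, t, w, x, z}

Joining T and R on D yields {(p, 39, y, 9, a, t), (p, 39, y, 9, c, r), (r, 25, x, 9, a, t), (r, 25, x, 9, c, r), (u, 12, s, 12, p, c), (u, 12, s, 12, p, w), (u, 12, s, 12, q, n), (u, 12, s, 12, r, x), (y, 7, q, 8, n, n), (y, 7, q, 8, t, z)}.
π[F]: project onto (F) (3 duplicate(s) eliminated) → {c, n, r, t, w, x, z}
Apply σ_{F ≠ r}; surviving tuples: {c, n, t, w, x, z}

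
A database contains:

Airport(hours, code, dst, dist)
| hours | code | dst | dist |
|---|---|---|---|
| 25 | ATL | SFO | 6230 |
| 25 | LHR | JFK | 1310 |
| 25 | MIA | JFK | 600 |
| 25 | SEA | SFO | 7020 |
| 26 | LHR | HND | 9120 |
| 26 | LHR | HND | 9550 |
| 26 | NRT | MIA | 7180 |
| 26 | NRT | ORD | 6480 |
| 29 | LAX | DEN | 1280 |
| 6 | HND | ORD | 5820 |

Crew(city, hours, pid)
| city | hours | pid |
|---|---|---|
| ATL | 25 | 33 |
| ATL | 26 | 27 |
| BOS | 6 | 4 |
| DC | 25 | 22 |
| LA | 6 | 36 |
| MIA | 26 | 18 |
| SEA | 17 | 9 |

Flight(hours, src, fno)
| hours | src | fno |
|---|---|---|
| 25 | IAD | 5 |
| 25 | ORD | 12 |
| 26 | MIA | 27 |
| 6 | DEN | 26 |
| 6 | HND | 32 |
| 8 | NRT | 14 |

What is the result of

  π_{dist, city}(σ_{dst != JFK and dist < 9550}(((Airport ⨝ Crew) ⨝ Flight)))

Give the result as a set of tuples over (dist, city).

Natural join on hours: {(25, ATL, SFO, 6230, ATL, 33), (25, ATL, SFO, 6230, DC, 22), (25, LHR, JFK, 1310, ATL, 33), (25, LHR, JFK, 1310, DC, 22), (25, MIA, JFK, 600, ATL, 33), (25, MIA, JFK, 600, DC, 22), (25, SEA, SFO, 7020, ATL, 33), (25, SEA, SFO, 7020, DC, 22), (26, LHR, HND, 9120, ATL, 27), (26, LHR, HND, 9120, MIA, 18), (26, LHR, HND, 9550, ATL, 27), (26, LHR, HND, 9550, MIA, 18), (26, NRT, MIA, 7180, ATL, 27), (26, NRT, MIA, 7180, MIA, 18), (26, NRT, ORD, 6480, ATL, 27), (26, NRT, ORD, 6480, MIA, 18), (6, HND, ORD, 5820, BOS, 4), (6, HND, ORD, 5820, LA, 36)}
Natural join on hours: {(25, ATL, SFO, 6230, ATL, 33, IAD, 5), (25, ATL, SFO, 6230, ATL, 33, ORD, 12), (25, ATL, SFO, 6230, DC, 22, IAD, 5), (25, ATL, SFO, 6230, DC, 22, ORD, 12), (25, LHR, JFK, 1310, ATL, 33, IAD, 5), (25, LHR, JFK, 1310, ATL, 33, ORD, 12), (25, LHR, JFK, 1310, DC, 22, IAD, 5), (25, LHR, JFK, 1310, DC, 22, ORD, 12), (25, MIA, JFK, 600, ATL, 33, IAD, 5), (25, MIA, JFK, 600, ATL, 33, ORD, 12), (25, MIA, JFK, 600, DC, 22, IAD, 5), (25, MIA, JFK, 600, DC, 22, ORD, 12), (25, SEA, SFO, 7020, ATL, 33, IAD, 5), (25, SEA, SFO, 7020, ATL, 33, ORD, 12), (25, SEA, SFO, 7020, DC, 22, IAD, 5), (25, SEA, SFO, 7020, DC, 22, ORD, 12), (26, LHR, HND, 9120, ATL, 27, MIA, 27), (26, LHR, HND, 9120, MIA, 18, MIA, 27), (26, LHR, HND, 9550, ATL, 27, MIA, 27), (26, LHR, HND, 9550, MIA, 18, MIA, 27), (26, NRT, MIA, 7180, ATL, 27, MIA, 27), (26, NRT, MIA, 7180, MIA, 18, MIA, 27), (26, NRT, ORD, 6480, ATL, 27, MIA, 27), (26, NRT, ORD, 6480, MIA, 18, MIA, 27), (6, HND, ORD, 5820, BOS, 4, DEN, 26), (6, HND, ORD, 5820, BOS, 4, HND, 32), (6, HND, ORD, 5820, LA, 36, DEN, 26), (6, HND, ORD, 5820, LA, 36, HND, 32)}
Selection dst != JFK and dist < 9550: {(25, ATL, SFO, 6230, ATL, 33, IAD, 5), (25, ATL, SFO, 6230, ATL, 33, ORD, 12), (25, ATL, SFO, 6230, DC, 22, IAD, 5), (25, ATL, SFO, 6230, DC, 22, ORD, 12), (25, SEA, SFO, 7020, ATL, 33, IAD, 5), (25, SEA, SFO, 7020, ATL, 33, ORD, 12), (25, SEA, SFO, 7020, DC, 22, IAD, 5), (25, SEA, SFO, 7020, DC, 22, ORD, 12), (26, LHR, HND, 9120, ATL, 27, MIA, 27), (26, LHR, HND, 9120, MIA, 18, MIA, 27), (26, NRT, MIA, 7180, ATL, 27, MIA, 27), (26, NRT, MIA, 7180, MIA, 18, MIA, 27), (26, NRT, ORD, 6480, ATL, 27, MIA, 27), (26, NRT, ORD, 6480, MIA, 18, MIA, 27), (6, HND, ORD, 5820, BOS, 4, DEN, 26), (6, HND, ORD, 5820, BOS, 4, HND, 32), (6, HND, ORD, 5820, LA, 36, DEN, 26), (6, HND, ORD, 5820, LA, 36, HND, 32)}
Projecting to dist, city (6 duplicate(s) eliminated): {(5820, BOS), (5820, LA), (6230, ATL), (6230, DC), (6480, ATL), (6480, MIA), (7020, ATL), (7020, DC), (7180, ATL), (7180, MIA), (9120, ATL), (9120, MIA)}

{(5820, BOS), (5820, LA), (6230, ATL), (6230, DC), (6480, ATL), (6480, MIA), (7020, ATL), (7020, DC), (7180, ATL), (7180, MIA), (9120, ATL), (9120, MIA)}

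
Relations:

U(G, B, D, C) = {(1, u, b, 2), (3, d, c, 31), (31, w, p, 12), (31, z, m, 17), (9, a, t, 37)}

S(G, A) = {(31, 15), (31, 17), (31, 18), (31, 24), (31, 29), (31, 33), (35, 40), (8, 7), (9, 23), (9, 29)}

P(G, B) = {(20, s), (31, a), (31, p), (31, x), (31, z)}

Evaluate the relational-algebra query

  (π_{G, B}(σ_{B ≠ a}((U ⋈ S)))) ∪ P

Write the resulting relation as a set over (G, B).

U ⋈ S (natural join on G): {(31, w, p, 12, 15), (31, w, p, 12, 17), (31, w, p, 12, 18), (31, w, p, 12, 24), (31, w, p, 12, 29), (31, w, p, 12, 33), (31, z, m, 17, 15), (31, z, m, 17, 17), (31, z, m, 17, 18), (31, z, m, 17, 24), (31, z, m, 17, 29), (31, z, m, 17, 33), (9, a, t, 37, 23), (9, a, t, 37, 29)}
σ[B ≠ a]: keep tuples satisfying B ≠ a → {(31, w, p, 12, 15), (31, w, p, 12, 17), (31, w, p, 12, 18), (31, w, p, 12, 24), (31, w, p, 12, 29), (31, w, p, 12, 33), (31, z, m, 17, 15), (31, z, m, 17, 17), (31, z, m, 17, 18), (31, z, m, 17, 24), (31, z, m, 17, 29), (31, z, m, 17, 33)}
π_{G, B} gives {(31, w), (31, z)} (10 duplicate(s) eliminated).
Taking the union: {(20, s), (31, a), (31, p), (31, w), (31, x), (31, z)}

{(20, s), (31, a), (31, p), (31, w), (31, x), (31, z)}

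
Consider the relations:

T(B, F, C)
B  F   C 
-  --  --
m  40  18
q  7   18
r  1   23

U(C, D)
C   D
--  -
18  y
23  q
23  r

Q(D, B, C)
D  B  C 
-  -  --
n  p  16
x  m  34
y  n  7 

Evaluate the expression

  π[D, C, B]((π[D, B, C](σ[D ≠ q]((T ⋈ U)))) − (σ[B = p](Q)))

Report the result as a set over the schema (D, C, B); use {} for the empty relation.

{(r, 23, r), (y, 18, m), (y, 18, q)}

T ⋈ U (natural join on C): {(m, 40, 18, y), (q, 7, 18, y), (r, 1, 23, q), (r, 1, 23, r)}
Filtering on D ≠ q leaves {(m, 40, 18, y), (q, 7, 18, y), (r, 1, 23, r)}.
π_{D, B, C} gives {(r, r, 23), (y, m, 18), (y, q, 18)}.
Filtering on B = p leaves {(n, p, 16)}.
Difference: {(r, r, 23), (y, m, 18), (y, q, 18)} with {(n, p, 16)} → {(r, r, 23), (y, m, 18), (y, q, 18)}
π_{D, C, B} gives {(r, 23, r), (y, 18, m), (y, 18, q)}.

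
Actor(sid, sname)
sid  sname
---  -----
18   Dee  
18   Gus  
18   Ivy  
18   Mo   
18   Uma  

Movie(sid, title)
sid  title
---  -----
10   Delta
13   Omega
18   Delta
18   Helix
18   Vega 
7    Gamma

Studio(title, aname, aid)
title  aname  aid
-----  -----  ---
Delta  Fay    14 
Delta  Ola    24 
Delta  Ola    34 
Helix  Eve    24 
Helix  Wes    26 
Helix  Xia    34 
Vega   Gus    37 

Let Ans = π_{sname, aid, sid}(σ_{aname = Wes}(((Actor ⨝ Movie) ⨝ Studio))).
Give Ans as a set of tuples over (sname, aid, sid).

{(Dee, 26, 18), (Gus, 26, 18), (Ivy, 26, 18), (Mo, 26, 18), (Uma, 26, 18)}

Joining Actor and Movie on sid yields {(18, Dee, Delta), (18, Dee, Helix), (18, Dee, Vega), (18, Gus, Delta), (18, Gus, Helix), (18, Gus, Vega), (18, Ivy, Delta), (18, Ivy, Helix), (18, Ivy, Vega), (18, Mo, Delta), (18, Mo, Helix), (18, Mo, Vega), (18, Uma, Delta), (18, Uma, Helix), (18, Uma, Vega)}.
Joining (Actor ⨝ Movie) and Studio on title yields {(18, Dee, Delta, Fay, 14), (18, Dee, Delta, Ola, 24), (18, Dee, Delta, Ola, 34), (18, Dee, Helix, Eve, 24), (18, Dee, Helix, Wes, 26), (18, Dee, Helix, Xia, 34), (18, Dee, Vega, Gus, 37), (18, Gus, Delta, Fay, 14), (18, Gus, Delta, Ola, 24), (18, Gus, Delta, Ola, 34), (18, Gus, Helix, Eve, 24), (18, Gus, Helix, Wes, 26), (18, Gus, Helix, Xia, 34), (18, Gus, Vega, Gus, 37), (18, Ivy, Delta, Fay, 14), (18, Ivy, Delta, Ola, 24), (18, Ivy, Delta, Ola, 34), (18, Ivy, Helix, Eve, 24), (18, Ivy, Helix, Wes, 26), (18, Ivy, Helix, Xia, 34), (18, Ivy, Vega, Gus, 37), (18, Mo, Delta, Fay, 14), (18, Mo, Delta, Ola, 24), (18, Mo, Delta, Ola, 34), (18, Mo, Helix, Eve, 24), (18, Mo, Helix, Wes, 26), (18, Mo, Helix, Xia, 34), (18, Mo, Vega, Gus, 37), (18, Uma, Delta, Fay, 14), (18, Uma, Delta, Ola, 24), (18, Uma, Delta, Ola, 34), (18, Uma, Helix, Eve, 24), (18, Uma, Helix, Wes, 26), (18, Uma, Helix, Xia, 34), (18, Uma, Vega, Gus, 37)}.
Filtering on aname = Wes leaves {(18, Dee, Helix, Wes, 26), (18, Gus, Helix, Wes, 26), (18, Ivy, Helix, Wes, 26), (18, Mo, Helix, Wes, 26), (18, Uma, Helix, Wes, 26)}.
π_{sname, aid, sid} gives {(Dee, 26, 18), (Gus, 26, 18), (Ivy, 26, 18), (Mo, 26, 18), (Uma, 26, 18)}.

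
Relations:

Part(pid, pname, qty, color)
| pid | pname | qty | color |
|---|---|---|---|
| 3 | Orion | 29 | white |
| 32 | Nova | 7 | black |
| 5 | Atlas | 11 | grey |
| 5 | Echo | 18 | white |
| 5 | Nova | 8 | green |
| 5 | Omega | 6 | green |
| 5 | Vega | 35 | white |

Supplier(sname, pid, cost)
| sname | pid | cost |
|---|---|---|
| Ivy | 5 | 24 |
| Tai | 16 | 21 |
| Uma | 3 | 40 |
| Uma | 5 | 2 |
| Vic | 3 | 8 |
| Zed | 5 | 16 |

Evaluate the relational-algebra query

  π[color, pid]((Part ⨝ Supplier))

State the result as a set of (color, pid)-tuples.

{(green, 5), (grey, 5), (white, 3), (white, 5)}

Joining Part and Supplier on pid yields {(3, Orion, 29, white, Uma, 40), (3, Orion, 29, white, Vic, 8), (5, Atlas, 11, grey, Ivy, 24), (5, Atlas, 11, grey, Uma, 2), (5, Atlas, 11, grey, Zed, 16), (5, Echo, 18, white, Ivy, 24), (5, Echo, 18, white, Uma, 2), (5, Echo, 18, white, Zed, 16), (5, Nova, 8, green, Ivy, 24), (5, Nova, 8, green, Uma, 2), (5, Nova, 8, green, Zed, 16), (5, Omega, 6, green, Ivy, 24), (5, Omega, 6, green, Uma, 2), (5, Omega, 6, green, Zed, 16), (5, Vega, 35, white, Ivy, 24), (5, Vega, 35, white, Uma, 2), (5, Vega, 35, white, Zed, 16)}.
Keep only column(s) color, pid (13 duplicate(s) eliminated): {(green, 5), (grey, 5), (white, 3), (white, 5)}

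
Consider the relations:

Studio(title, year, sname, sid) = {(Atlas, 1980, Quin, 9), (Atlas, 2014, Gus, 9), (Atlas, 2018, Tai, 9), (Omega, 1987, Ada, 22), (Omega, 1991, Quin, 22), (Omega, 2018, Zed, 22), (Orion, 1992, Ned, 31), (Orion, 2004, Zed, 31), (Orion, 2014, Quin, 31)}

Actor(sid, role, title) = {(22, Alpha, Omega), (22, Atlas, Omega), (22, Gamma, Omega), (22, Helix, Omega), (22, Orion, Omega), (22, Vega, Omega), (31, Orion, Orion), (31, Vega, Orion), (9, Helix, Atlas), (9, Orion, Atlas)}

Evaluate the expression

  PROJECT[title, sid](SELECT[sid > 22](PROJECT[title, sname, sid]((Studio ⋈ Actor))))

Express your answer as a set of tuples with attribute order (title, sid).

{(Orion, 31)}

Natural join on title, sid: {(Atlas, 1980, Quin, 9, Helix), (Atlas, 1980, Quin, 9, Orion), (Atlas, 2014, Gus, 9, Helix), (Atlas, 2014, Gus, 9, Orion), (Atlas, 2018, Tai, 9, Helix), (Atlas, 2018, Tai, 9, Orion), (Omega, 1987, Ada, 22, Alpha), (Omega, 1987, Ada, 22, Atlas), (Omega, 1987, Ada, 22, Gamma), (Omega, 1987, Ada, 22, Helix), (Omega, 1987, Ada, 22, Orion), (Omega, 1987, Ada, 22, Vega), (Omega, 1991, Quin, 22, Alpha), (Omega, 1991, Quin, 22, Atlas), (Omega, 1991, Quin, 22, Gamma), (Omega, 1991, Quin, 22, Helix), (Omega, 1991, Quin, 22, Orion), (Omega, 1991, Quin, 22, Vega), (Omega, 2018, Zed, 22, Alpha), (Omega, 2018, Zed, 22, Atlas), (Omega, 2018, Zed, 22, Gamma), (Omega, 2018, Zed, 22, Helix), (Omega, 2018, Zed, 22, Orion), (Omega, 2018, Zed, 22, Vega), (Orion, 1992, Ned, 31, Orion), (Orion, 1992, Ned, 31, Vega), (Orion, 2004, Zed, 31, Orion), (Orion, 2004, Zed, 31, Vega), (Orion, 2014, Quin, 31, Orion), (Orion, 2014, Quin, 31, Vega)}
π[title, sname, sid]: project onto (title, sname, sid) (21 duplicate(s) eliminated) → {(Atlas, Gus, 9), (Atlas, Quin, 9), (Atlas, Tai, 9), (Omega, Ada, 22), (Omega, Quin, 22), (Omega, Zed, 22), (Orion, Ned, 31), (Orion, Quin, 31), (Orion, Zed, 31)}
Filtering on sid > 22 leaves {(Orion, Ned, 31), (Orion, Quin, 31), (Orion, Zed, 31)}.
π[title, sid]: project onto (title, sid) (2 duplicate(s) eliminated) → {(Orion, 31)}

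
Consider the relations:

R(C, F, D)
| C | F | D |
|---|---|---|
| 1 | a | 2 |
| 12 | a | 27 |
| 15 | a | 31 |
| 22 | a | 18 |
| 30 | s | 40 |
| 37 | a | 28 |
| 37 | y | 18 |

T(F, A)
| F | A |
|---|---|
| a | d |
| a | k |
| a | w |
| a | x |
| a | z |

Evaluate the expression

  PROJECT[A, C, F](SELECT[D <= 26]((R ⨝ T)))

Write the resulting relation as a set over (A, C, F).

R ⋈ T (natural join on F): {(1, a, 2, d), (1, a, 2, k), (1, a, 2, w), (1, a, 2, x), (1, a, 2, z), (12, a, 27, d), (12, a, 27, k), (12, a, 27, w), (12, a, 27, x), (12, a, 27, z), (15, a, 31, d), (15, a, 31, k), (15, a, 31, w), (15, a, 31, x), (15, a, 31, z), (22, a, 18, d), (22, a, 18, k), (22, a, 18, w), (22, a, 18, x), (22, a, 18, z), (37, a, 28, d), (37, a, 28, k), (37, a, 28, w), (37, a, 28, x), (37, a, 28, z)}
Apply σ_{D <= 26}; surviving tuples: {(1, a, 2, d), (1, a, 2, k), (1, a, 2, w), (1, a, 2, x), (1, a, 2, z), (22, a, 18, d), (22, a, 18, k), (22, a, 18, w), (22, a, 18, x), (22, a, 18, z)}
Keep only column(s) A, C, F: {(d, 1, a), (d, 22, a), (k, 1, a), (k, 22, a), (w, 1, a), (w, 22, a), (x, 1, a), (x, 22, a), (z, 1, a), (z, 22, a)}

{(d, 1, a), (d, 22, a), (k, 1, a), (k, 22, a), (w, 1, a), (w, 22, a), (x, 1, a), (x, 22, a), (z, 1, a), (z, 22, a)}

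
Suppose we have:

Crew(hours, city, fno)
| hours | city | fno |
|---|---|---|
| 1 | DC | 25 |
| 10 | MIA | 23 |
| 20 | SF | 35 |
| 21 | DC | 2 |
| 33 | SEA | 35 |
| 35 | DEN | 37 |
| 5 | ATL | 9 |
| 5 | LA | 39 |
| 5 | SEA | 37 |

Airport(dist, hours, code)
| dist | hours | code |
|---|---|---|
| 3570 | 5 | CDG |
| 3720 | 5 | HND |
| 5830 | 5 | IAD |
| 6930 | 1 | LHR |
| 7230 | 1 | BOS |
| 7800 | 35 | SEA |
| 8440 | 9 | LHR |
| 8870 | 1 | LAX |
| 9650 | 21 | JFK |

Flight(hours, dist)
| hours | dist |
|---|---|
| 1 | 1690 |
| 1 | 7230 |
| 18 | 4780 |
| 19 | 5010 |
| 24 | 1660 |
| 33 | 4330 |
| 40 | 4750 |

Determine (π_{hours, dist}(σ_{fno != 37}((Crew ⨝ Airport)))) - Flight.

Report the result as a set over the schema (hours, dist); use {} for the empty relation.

{(1, 6930), (1, 8870), (21, 9650), (5, 3570), (5, 3720), (5, 5830)}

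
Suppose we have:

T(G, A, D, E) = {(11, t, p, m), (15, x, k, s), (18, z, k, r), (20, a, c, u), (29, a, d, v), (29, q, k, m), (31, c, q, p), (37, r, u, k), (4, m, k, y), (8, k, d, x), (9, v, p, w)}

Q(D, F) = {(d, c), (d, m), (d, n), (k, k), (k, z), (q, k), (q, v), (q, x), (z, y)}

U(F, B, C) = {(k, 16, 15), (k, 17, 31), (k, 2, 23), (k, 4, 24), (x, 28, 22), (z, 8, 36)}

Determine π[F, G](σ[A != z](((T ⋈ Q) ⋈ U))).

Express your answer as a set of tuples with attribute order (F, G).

{(k, 15), (k, 29), (k, 31), (k, 4), (x, 31), (z, 15), (z, 29), (z, 4)}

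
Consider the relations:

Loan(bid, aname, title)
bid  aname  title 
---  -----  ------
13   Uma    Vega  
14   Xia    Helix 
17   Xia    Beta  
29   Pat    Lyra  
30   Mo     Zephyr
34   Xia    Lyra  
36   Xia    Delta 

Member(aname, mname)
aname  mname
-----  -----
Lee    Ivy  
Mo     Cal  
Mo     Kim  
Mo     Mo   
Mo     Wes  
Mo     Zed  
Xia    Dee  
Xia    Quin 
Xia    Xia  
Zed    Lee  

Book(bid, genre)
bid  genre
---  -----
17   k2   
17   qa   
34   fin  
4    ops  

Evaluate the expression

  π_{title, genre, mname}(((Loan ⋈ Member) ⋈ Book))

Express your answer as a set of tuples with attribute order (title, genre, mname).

{(Beta, k2, Dee), (Beta, k2, Quin), (Beta, k2, Xia), (Beta, qa, Dee), (Beta, qa, Quin), (Beta, qa, Xia), (Lyra, fin, Dee), (Lyra, fin, Quin), (Lyra, fin, Xia)}

Natural join on aname: {(14, Xia, Helix, Dee), (14, Xia, Helix, Quin), (14, Xia, Helix, Xia), (17, Xia, Beta, Dee), (17, Xia, Beta, Quin), (17, Xia, Beta, Xia), (30, Mo, Zephyr, Cal), (30, Mo, Zephyr, Kim), (30, Mo, Zephyr, Mo), (30, Mo, Zephyr, Wes), (30, Mo, Zephyr, Zed), (34, Xia, Lyra, Dee), (34, Xia, Lyra, Quin), (34, Xia, Lyra, Xia), (36, Xia, Delta, Dee), (36, Xia, Delta, Quin), (36, Xia, Delta, Xia)}
Natural join on bid: {(17, Xia, Beta, Dee, k2), (17, Xia, Beta, Dee, qa), (17, Xia, Beta, Quin, k2), (17, Xia, Beta, Quin, qa), (17, Xia, Beta, Xia, k2), (17, Xia, Beta, Xia, qa), (34, Xia, Lyra, Dee, fin), (34, Xia, Lyra, Quin, fin), (34, Xia, Lyra, Xia, fin)}
Keep only column(s) title, genre, mname: {(Beta, k2, Dee), (Beta, k2, Quin), (Beta, k2, Xia), (Beta, qa, Dee), (Beta, qa, Quin), (Beta, qa, Xia), (Lyra, fin, Dee), (Lyra, fin, Quin), (Lyra, fin, Xia)}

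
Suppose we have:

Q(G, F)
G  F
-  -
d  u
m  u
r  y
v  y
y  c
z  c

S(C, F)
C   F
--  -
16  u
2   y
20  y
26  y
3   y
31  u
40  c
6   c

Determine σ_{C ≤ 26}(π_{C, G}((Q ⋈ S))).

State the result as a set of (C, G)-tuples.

Natural join on F: {(d, u, 16), (d, u, 31), (m, u, 16), (m, u, 31), (r, y, 2), (r, y, 20), (r, y, 26), (r, y, 3), (v, y, 2), (v, y, 20), (v, y, 26), (v, y, 3), (y, c, 40), (y, c, 6), (z, c, 40), (z, c, 6)}
Projecting to C, G: {(16, d), (16, m), (2, r), (2, v), (20, r), (20, v), (26, r), (26, v), (3, r), (3, v), (31, d), (31, m), (40, y), (40, z), (6, y), (6, z)}
σ[C ≤ 26]: keep tuples satisfying C ≤ 26 → {(16, d), (16, m), (2, r), (2, v), (20, r), (20, v), (26, r), (26, v), (3, r), (3, v), (6, y), (6, z)}

{(16, d), (16, m), (2, r), (2, v), (20, r), (20, v), (26, r), (26, v), (3, r), (3, v), (6, y), (6, z)}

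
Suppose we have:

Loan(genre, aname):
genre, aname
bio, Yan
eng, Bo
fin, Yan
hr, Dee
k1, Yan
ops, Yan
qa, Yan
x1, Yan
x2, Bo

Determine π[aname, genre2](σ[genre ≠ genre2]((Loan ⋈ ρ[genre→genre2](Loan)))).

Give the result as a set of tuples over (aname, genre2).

{(Bo, eng), (Bo, x2), (Yan, bio), (Yan, fin), (Yan, k1), (Yan, ops), (Yan, qa), (Yan, x1)}

ρ[genre→genre2]: schema becomes (genre2, aname); tuples unchanged.
Natural join on aname: {(bio, Yan, bio), (bio, Yan, fin), (bio, Yan, k1), (bio, Yan, ops), (bio, Yan, qa), (bio, Yan, x1), (eng, Bo, eng), (eng, Bo, x2), (fin, Yan, bio), (fin, Yan, fin), (fin, Yan, k1), (fin, Yan, ops), (fin, Yan, qa), (fin, Yan, x1), (hr, Dee, hr), (k1, Yan, bio), (k1, Yan, fin), (k1, Yan, k1), (k1, Yan, ops), (k1, Yan, qa), (k1, Yan, x1), (ops, Yan, bio), (ops, Yan, fin), (ops, Yan, k1), (ops, Yan, ops), (ops, Yan, qa), (ops, Yan, x1), (qa, Yan, bio), (qa, Yan, fin), (qa, Yan, k1), (qa, Yan, ops), (qa, Yan, qa), (qa, Yan, x1), (x1, Yan, bio), (x1, Yan, fin), (x1, Yan, k1), (x1, Yan, ops), (x1, Yan, qa), (x1, Yan, x1), (x2, Bo, eng), (x2, Bo, x2)}
Selection genre ≠ genre2: {(bio, Yan, fin), (bio, Yan, k1), (bio, Yan, ops), (bio, Yan, qa), (bio, Yan, x1), (eng, Bo, x2), (fin, Yan, bio), (fin, Yan, k1), (fin, Yan, ops), (fin, Yan, qa), (fin, Yan, x1), (k1, Yan, bio), (k1, Yan, fin), (k1, Yan, ops), (k1, Yan, qa), (k1, Yan, x1), (ops, Yan, bio), (ops, Yan, fin), (ops, Yan, k1), (ops, Yan, qa), (ops, Yan, x1), (qa, Yan, bio), (qa, Yan, fin), (qa, Yan, k1), (qa, Yan, ops), (qa, Yan, x1), (x1, Yan, bio), (x1, Yan, fin), (x1, Yan, k1), (x1, Yan, ops), (x1, Yan, qa), (x2, Bo, eng)}
π[aname, genre2]: project onto (aname, genre2) (24 duplicate(s) eliminated) → {(Bo, eng), (Bo, x2), (Yan, bio), (Yan, fin), (Yan, k1), (Yan, ops), (Yan, qa), (Yan, x1)}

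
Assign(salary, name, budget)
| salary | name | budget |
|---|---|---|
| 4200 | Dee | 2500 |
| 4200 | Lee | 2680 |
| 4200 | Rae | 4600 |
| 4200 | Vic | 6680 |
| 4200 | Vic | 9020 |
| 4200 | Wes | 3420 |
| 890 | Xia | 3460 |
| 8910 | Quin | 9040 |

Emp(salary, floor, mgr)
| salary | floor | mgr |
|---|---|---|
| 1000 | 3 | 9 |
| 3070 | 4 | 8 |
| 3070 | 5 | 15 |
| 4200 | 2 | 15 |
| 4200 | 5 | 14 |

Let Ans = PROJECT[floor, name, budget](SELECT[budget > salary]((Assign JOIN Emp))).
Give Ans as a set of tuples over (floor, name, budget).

Natural join on salary: {(4200, Dee, 2500, 2, 15), (4200, Dee, 2500, 5, 14), (4200, Lee, 2680, 2, 15), (4200, Lee, 2680, 5, 14), (4200, Rae, 4600, 2, 15), (4200, Rae, 4600, 5, 14), (4200, Vic, 6680, 2, 15), (4200, Vic, 6680, 5, 14), (4200, Vic, 9020, 2, 15), (4200, Vic, 9020, 5, 14), (4200, Wes, 3420, 2, 15), (4200, Wes, 3420, 5, 14)}
σ[budget > salary]: keep tuples satisfying budget > salary → {(4200, Rae, 4600, 2, 15), (4200, Rae, 4600, 5, 14), (4200, Vic, 6680, 2, 15), (4200, Vic, 6680, 5, 14), (4200, Vic, 9020, 2, 15), (4200, Vic, 9020, 5, 14)}
π[floor, name, budget]: project onto (floor, name, budget) → {(2, Rae, 4600), (2, Vic, 6680), (2, Vic, 9020), (5, Rae, 4600), (5, Vic, 6680), (5, Vic, 9020)}

{(2, Rae, 4600), (2, Vic, 6680), (2, Vic, 9020), (5, Rae, 4600), (5, Vic, 6680), (5, Vic, 9020)}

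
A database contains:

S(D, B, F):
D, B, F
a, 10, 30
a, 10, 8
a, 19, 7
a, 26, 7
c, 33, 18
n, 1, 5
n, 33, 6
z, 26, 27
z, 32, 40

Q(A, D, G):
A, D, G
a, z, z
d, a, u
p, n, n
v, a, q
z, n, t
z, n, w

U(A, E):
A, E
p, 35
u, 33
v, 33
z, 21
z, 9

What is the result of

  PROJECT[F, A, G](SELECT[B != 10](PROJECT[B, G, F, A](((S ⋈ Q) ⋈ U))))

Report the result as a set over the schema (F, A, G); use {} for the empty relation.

Natural join on D: {(a, 10, 30, d, u), (a, 10, 30, v, q), (a, 10, 8, d, u), (a, 10, 8, v, q), (a, 19, 7, d, u), (a, 19, 7, v, q), (a, 26, 7, d, u), (a, 26, 7, v, q), (n, 1, 5, p, n), (n, 1, 5, z, t), (n, 1, 5, z, w), (n, 33, 6, p, n), (n, 33, 6, z, t), (n, 33, 6, z, w), (z, 26, 27, a, z), (z, 32, 40, a, z)}
Natural join on A: {(a, 10, 30, v, q, 33), (a, 10, 8, v, q, 33), (a, 19, 7, v, q, 33), (a, 26, 7, v, q, 33), (n, 1, 5, p, n, 35), (n, 1, 5, z, t, 21), (n, 1, 5, z, t, 9), (n, 1, 5, z, w, 21), (n, 1, 5, z, w, 9), (n, 33, 6, p, n, 35), (n, 33, 6, z, t, 21), (n, 33, 6, z, t, 9), (n, 33, 6, z, w, 21), (n, 33, 6, z, w, 9)}
Keep only column(s) B, G, F, A (4 duplicate(s) eliminated): {(1, n, 5, p), (1, t, 5, z), (1, w, 5, z), (10, q, 30, v), (10, q, 8, v), (19, q, 7, v), (26, q, 7, v), (33, n, 6, p), (33, t, 6, z), (33, w, 6, z)}
Filtering on B != 10 leaves {(1, n, 5, p), (1, t, 5, z), (1, w, 5, z), (19, q, 7, v), (26, q, 7, v), (33, n, 6, p), (33, t, 6, z), (33, w, 6, z)}.
Keep only column(s) F, A, G (1 duplicate(s) eliminated): {(5, p, n), (5, z, t), (5, z, w), (6, p, n), (6, z, t), (6, z, w), (7, v, q)}

{(5, p, n), (5, z, t), (5, z, w), (6, p, n), (6, z, t), (6, z, w), (7, v, q)}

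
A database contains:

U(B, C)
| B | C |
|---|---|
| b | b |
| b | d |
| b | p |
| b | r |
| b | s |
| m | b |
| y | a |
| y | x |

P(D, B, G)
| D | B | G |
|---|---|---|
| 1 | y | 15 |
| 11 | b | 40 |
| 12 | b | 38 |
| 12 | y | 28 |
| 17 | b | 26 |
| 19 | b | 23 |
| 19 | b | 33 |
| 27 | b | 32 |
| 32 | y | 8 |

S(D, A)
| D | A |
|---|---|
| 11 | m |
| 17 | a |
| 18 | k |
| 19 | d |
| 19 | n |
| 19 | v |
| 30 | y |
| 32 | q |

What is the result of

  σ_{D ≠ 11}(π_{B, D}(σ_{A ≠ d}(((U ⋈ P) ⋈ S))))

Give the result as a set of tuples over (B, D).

{(b, 17), (b, 19), (y, 32)}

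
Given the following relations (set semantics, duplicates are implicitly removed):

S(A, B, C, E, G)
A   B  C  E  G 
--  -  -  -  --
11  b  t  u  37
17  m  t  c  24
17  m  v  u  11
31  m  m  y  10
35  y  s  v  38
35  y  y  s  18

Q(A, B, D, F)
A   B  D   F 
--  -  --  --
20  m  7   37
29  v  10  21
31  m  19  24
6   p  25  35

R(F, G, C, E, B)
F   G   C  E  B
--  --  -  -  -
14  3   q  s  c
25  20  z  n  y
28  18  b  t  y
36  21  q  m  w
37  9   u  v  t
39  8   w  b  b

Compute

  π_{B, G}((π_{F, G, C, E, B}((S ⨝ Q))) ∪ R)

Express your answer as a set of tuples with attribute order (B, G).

{(b, 8), (c, 3), (m, 10), (t, 9), (w, 21), (y, 18), (y, 20)}

S ⋈ Q (natural join on A, B): {(31, m, m, y, 10, 19, 24)}
Keep only column(s) F, G, C, E, B: {(24, 10, m, y, m)}
Taking the union: {(14, 3, q, s, c), (24, 10, m, y, m), (25, 20, z, n, y), (28, 18, b, t, y), (36, 21, q, m, w), (37, 9, u, v, t), (39, 8, w, b, b)}
Keep only column(s) B, G: {(b, 8), (c, 3), (m, 10), (t, 9), (w, 21), (y, 18), (y, 20)}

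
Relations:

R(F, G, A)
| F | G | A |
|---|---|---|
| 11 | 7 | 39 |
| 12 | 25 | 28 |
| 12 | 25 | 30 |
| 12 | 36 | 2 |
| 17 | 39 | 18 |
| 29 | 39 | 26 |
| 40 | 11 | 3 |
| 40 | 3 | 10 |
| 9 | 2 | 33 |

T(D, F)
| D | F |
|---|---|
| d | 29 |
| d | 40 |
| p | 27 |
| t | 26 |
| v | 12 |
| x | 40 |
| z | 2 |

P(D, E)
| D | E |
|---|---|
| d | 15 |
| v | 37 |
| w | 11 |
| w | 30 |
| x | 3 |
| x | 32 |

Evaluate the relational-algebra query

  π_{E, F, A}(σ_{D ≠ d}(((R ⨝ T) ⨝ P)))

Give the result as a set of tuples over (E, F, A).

{(3, 40, 10), (3, 40, 3), (32, 40, 10), (32, 40, 3), (37, 12, 2), (37, 12, 28), (37, 12, 30)}

Natural join on F: {(12, 25, 28, v), (12, 25, 30, v), (12, 36, 2, v), (29, 39, 26, d), (40, 11, 3, d), (40, 11, 3, x), (40, 3, 10, d), (40, 3, 10, x)}
Natural join on D: {(12, 25, 28, v, 37), (12, 25, 30, v, 37), (12, 36, 2, v, 37), (29, 39, 26, d, 15), (40, 11, 3, d, 15), (40, 11, 3, x, 3), (40, 11, 3, x, 32), (40, 3, 10, d, 15), (40, 3, 10, x, 3), (40, 3, 10, x, 32)}
Apply σ_{D ≠ d}; surviving tuples: {(12, 25, 28, v, 37), (12, 25, 30, v, 37), (12, 36, 2, v, 37), (40, 11, 3, x, 3), (40, 11, 3, x, 32), (40, 3, 10, x, 3), (40, 3, 10, x, 32)}
Keep only column(s) E, F, A: {(3, 40, 10), (3, 40, 3), (32, 40, 10), (32, 40, 3), (37, 12, 2), (37, 12, 28), (37, 12, 30)}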